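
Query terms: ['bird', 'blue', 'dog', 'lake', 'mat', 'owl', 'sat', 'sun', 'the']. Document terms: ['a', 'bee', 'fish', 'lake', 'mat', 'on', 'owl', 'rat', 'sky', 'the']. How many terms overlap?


Query terms: ['bird', 'blue', 'dog', 'lake', 'mat', 'owl', 'sat', 'sun', 'the']
Document terms: ['a', 'bee', 'fish', 'lake', 'mat', 'on', 'owl', 'rat', 'sky', 'the']
Common terms: ['lake', 'mat', 'owl', 'the']
Overlap count = 4

4


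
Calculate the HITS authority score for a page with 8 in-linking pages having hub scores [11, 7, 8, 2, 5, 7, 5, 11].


Authority = sum of hub scores of in-linkers
In-link 1: hub score = 11
In-link 2: hub score = 7
In-link 3: hub score = 8
In-link 4: hub score = 2
In-link 5: hub score = 5
In-link 6: hub score = 7
In-link 7: hub score = 5
In-link 8: hub score = 11
Authority = 11 + 7 + 8 + 2 + 5 + 7 + 5 + 11 = 56

56


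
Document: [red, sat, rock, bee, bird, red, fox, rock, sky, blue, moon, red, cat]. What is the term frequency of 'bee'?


Document has 13 words
Scanning for 'bee':
Found at positions: [3]
Count = 1

1


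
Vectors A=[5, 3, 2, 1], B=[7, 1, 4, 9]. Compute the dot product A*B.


Dot product = sum of element-wise products
A[0]*B[0] = 5*7 = 35
A[1]*B[1] = 3*1 = 3
A[2]*B[2] = 2*4 = 8
A[3]*B[3] = 1*9 = 9
Sum = 35 + 3 + 8 + 9 = 55

55


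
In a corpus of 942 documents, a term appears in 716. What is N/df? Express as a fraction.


IDF ratio = N / df
= 942 / 716
= 471/358

471/358


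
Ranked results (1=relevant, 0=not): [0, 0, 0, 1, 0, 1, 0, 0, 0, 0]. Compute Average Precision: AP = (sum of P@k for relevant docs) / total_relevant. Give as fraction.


Computing P@k for each relevant position:
Position 1: not relevant
Position 2: not relevant
Position 3: not relevant
Position 4: relevant, P@4 = 1/4 = 1/4
Position 5: not relevant
Position 6: relevant, P@6 = 2/6 = 1/3
Position 7: not relevant
Position 8: not relevant
Position 9: not relevant
Position 10: not relevant
Sum of P@k = 1/4 + 1/3 = 7/12
AP = 7/12 / 2 = 7/24

7/24


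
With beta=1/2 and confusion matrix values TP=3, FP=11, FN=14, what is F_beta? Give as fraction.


P = TP/(TP+FP) = 3/14 = 3/14
R = TP/(TP+FN) = 3/17 = 3/17
beta^2 = 1/2^2 = 1/4
(1 + beta^2) = 5/4
Numerator = (1+beta^2)*P*R = 45/952
Denominator = beta^2*P + R = 3/56 + 3/17 = 219/952
F_beta = 15/73

15/73


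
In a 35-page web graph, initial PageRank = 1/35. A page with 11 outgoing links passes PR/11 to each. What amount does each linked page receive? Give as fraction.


Initial PR = 1/35 = 1/35
Outlinks = 11
Contribution per link = PR / outlinks
= 1/35 / 11
= 1/385

1/385


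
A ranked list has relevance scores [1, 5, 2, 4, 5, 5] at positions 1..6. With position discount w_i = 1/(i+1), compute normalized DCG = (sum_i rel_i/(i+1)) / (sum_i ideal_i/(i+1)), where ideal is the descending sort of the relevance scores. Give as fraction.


Position discount weights w_i = 1/(i+1) for i=1..6:
Weights = [1/2, 1/3, 1/4, 1/5, 1/6, 1/7]
Actual relevance: [1, 5, 2, 4, 5, 5]
DCG = 1/2 + 5/3 + 2/4 + 4/5 + 5/6 + 5/7 = 351/70
Ideal relevance (sorted desc): [5, 5, 5, 4, 2, 1]
Ideal DCG = 5/2 + 5/3 + 5/4 + 4/5 + 2/6 + 1/7 = 937/140
nDCG = DCG / ideal_DCG = 351/70 / 937/140 = 702/937

702/937


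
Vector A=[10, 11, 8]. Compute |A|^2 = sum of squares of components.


|A|^2 = sum of squared components
A[0]^2 = 10^2 = 100
A[1]^2 = 11^2 = 121
A[2]^2 = 8^2 = 64
Sum = 100 + 121 + 64 = 285

285


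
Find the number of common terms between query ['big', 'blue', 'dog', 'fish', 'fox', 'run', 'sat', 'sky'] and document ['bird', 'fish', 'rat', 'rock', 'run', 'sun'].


Query terms: ['big', 'blue', 'dog', 'fish', 'fox', 'run', 'sat', 'sky']
Document terms: ['bird', 'fish', 'rat', 'rock', 'run', 'sun']
Common terms: ['fish', 'run']
Overlap count = 2

2


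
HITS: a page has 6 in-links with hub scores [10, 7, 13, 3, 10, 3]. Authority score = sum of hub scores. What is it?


Authority = sum of hub scores of in-linkers
In-link 1: hub score = 10
In-link 2: hub score = 7
In-link 3: hub score = 13
In-link 4: hub score = 3
In-link 5: hub score = 10
In-link 6: hub score = 3
Authority = 10 + 7 + 13 + 3 + 10 + 3 = 46

46


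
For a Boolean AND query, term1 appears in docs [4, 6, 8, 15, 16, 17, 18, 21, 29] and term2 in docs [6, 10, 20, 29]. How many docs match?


Boolean AND: find intersection of posting lists
term1 docs: [4, 6, 8, 15, 16, 17, 18, 21, 29]
term2 docs: [6, 10, 20, 29]
Intersection: [6, 29]
|intersection| = 2

2


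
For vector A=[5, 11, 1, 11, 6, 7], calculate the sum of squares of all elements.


|A|^2 = sum of squared components
A[0]^2 = 5^2 = 25
A[1]^2 = 11^2 = 121
A[2]^2 = 1^2 = 1
A[3]^2 = 11^2 = 121
A[4]^2 = 6^2 = 36
A[5]^2 = 7^2 = 49
Sum = 25 + 121 + 1 + 121 + 36 + 49 = 353

353


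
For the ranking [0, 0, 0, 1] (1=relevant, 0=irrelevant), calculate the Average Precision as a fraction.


Computing P@k for each relevant position:
Position 1: not relevant
Position 2: not relevant
Position 3: not relevant
Position 4: relevant, P@4 = 1/4 = 1/4
Sum of P@k = 1/4 = 1/4
AP = 1/4 / 1 = 1/4

1/4


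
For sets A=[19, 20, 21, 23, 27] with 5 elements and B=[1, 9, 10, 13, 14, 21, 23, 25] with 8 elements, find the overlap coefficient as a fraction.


A intersect B = [21, 23]
|A intersect B| = 2
min(|A|, |B|) = min(5, 8) = 5
Overlap = 2 / 5 = 2/5

2/5


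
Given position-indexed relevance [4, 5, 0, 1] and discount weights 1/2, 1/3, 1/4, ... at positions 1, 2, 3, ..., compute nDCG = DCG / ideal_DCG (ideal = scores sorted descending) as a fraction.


Position discount weights w_i = 1/(i+1) for i=1..4:
Weights = [1/2, 1/3, 1/4, 1/5]
Actual relevance: [4, 5, 0, 1]
DCG = 4/2 + 5/3 + 0/4 + 1/5 = 58/15
Ideal relevance (sorted desc): [5, 4, 1, 0]
Ideal DCG = 5/2 + 4/3 + 1/4 + 0/5 = 49/12
nDCG = DCG / ideal_DCG = 58/15 / 49/12 = 232/245

232/245


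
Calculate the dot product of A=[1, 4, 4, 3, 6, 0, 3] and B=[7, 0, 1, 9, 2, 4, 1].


Dot product = sum of element-wise products
A[0]*B[0] = 1*7 = 7
A[1]*B[1] = 4*0 = 0
A[2]*B[2] = 4*1 = 4
A[3]*B[3] = 3*9 = 27
A[4]*B[4] = 6*2 = 12
A[5]*B[5] = 0*4 = 0
A[6]*B[6] = 3*1 = 3
Sum = 7 + 0 + 4 + 27 + 12 + 0 + 3 = 53

53


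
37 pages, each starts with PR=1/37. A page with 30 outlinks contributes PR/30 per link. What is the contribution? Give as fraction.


Initial PR = 1/37 = 1/37
Outlinks = 30
Contribution per link = PR / outlinks
= 1/37 / 30
= 1/1110

1/1110


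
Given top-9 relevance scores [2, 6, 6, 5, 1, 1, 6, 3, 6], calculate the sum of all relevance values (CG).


Cumulative Gain = sum of relevance scores
Position 1: rel=2, running sum=2
Position 2: rel=6, running sum=8
Position 3: rel=6, running sum=14
Position 4: rel=5, running sum=19
Position 5: rel=1, running sum=20
Position 6: rel=1, running sum=21
Position 7: rel=6, running sum=27
Position 8: rel=3, running sum=30
Position 9: rel=6, running sum=36
CG = 36

36


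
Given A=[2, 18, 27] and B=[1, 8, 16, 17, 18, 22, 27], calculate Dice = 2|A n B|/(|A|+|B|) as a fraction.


A intersect B = [18, 27]
|A intersect B| = 2
|A| = 3, |B| = 7
Dice = 2*2 / (3+7)
= 4 / 10 = 2/5

2/5


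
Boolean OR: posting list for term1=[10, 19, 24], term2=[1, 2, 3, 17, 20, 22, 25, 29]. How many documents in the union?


Boolean OR: find union of posting lists
term1 docs: [10, 19, 24]
term2 docs: [1, 2, 3, 17, 20, 22, 25, 29]
Union: [1, 2, 3, 10, 17, 19, 20, 22, 24, 25, 29]
|union| = 11

11


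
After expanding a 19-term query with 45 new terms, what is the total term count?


Original terms: 19
Expansion terms: 45
Total = 19 + 45 = 64

64


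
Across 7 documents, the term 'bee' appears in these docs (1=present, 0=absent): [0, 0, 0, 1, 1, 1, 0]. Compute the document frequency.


Checking each document for 'bee':
Doc 1: absent
Doc 2: absent
Doc 3: absent
Doc 4: present
Doc 5: present
Doc 6: present
Doc 7: absent
df = sum of presences = 0 + 0 + 0 + 1 + 1 + 1 + 0 = 3

3


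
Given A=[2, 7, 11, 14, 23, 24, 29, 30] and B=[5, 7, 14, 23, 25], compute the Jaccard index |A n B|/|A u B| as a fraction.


A intersect B = [7, 14, 23]
|A intersect B| = 3
A union B = [2, 5, 7, 11, 14, 23, 24, 25, 29, 30]
|A union B| = 10
Jaccard = 3/10 = 3/10

3/10


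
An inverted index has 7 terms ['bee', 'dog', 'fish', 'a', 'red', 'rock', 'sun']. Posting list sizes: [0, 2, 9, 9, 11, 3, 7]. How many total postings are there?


Summing posting list sizes:
'bee': 0 postings
'dog': 2 postings
'fish': 9 postings
'a': 9 postings
'red': 11 postings
'rock': 3 postings
'sun': 7 postings
Total = 0 + 2 + 9 + 9 + 11 + 3 + 7 = 41

41


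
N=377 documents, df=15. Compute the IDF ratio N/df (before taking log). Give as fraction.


IDF ratio = N / df
= 377 / 15
= 377/15

377/15


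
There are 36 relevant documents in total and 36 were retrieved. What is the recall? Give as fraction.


Recall = retrieved_relevant / total_relevant
= 36 / 36
= 36 / (36 + 0)
= 1

1


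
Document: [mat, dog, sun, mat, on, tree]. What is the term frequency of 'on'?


Document has 6 words
Scanning for 'on':
Found at positions: [4]
Count = 1

1


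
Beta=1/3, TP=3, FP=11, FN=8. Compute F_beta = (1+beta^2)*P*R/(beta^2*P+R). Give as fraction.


P = TP/(TP+FP) = 3/14 = 3/14
R = TP/(TP+FN) = 3/11 = 3/11
beta^2 = 1/3^2 = 1/9
(1 + beta^2) = 10/9
Numerator = (1+beta^2)*P*R = 5/77
Denominator = beta^2*P + R = 1/42 + 3/11 = 137/462
F_beta = 30/137

30/137


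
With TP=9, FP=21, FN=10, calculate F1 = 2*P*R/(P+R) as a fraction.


F1 = 2 * P * R / (P + R)
P = TP/(TP+FP) = 9/30 = 3/10
R = TP/(TP+FN) = 9/19 = 9/19
2 * P * R = 2 * 3/10 * 9/19 = 27/95
P + R = 3/10 + 9/19 = 147/190
F1 = 27/95 / 147/190 = 18/49

18/49


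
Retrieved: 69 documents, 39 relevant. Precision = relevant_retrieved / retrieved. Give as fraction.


Precision = relevant_retrieved / total_retrieved
= 39 / 69
= 39 / (39 + 30)
= 13/23

13/23


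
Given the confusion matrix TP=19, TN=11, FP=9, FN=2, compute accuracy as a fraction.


Accuracy = (TP + TN) / (TP + TN + FP + FN)
TP + TN = 19 + 11 = 30
Total = 19 + 11 + 9 + 2 = 41
Accuracy = 30 / 41 = 30/41

30/41


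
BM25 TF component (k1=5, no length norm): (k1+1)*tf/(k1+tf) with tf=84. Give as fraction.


BM25 TF component = (k1+1)*tf / (k1+tf)
k1 = 5, tf = 84
Numerator = (5+1)*84 = 504
Denominator = 5 + 84 = 89
= 504/89 = 504/89

504/89


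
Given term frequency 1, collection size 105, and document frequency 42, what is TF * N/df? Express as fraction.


TF * (N/df)
= 1 * (105/42)
= 1 * 5/2
= 5/2

5/2


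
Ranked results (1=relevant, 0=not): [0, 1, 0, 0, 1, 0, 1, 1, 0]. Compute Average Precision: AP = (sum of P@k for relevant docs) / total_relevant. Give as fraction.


Computing P@k for each relevant position:
Position 1: not relevant
Position 2: relevant, P@2 = 1/2 = 1/2
Position 3: not relevant
Position 4: not relevant
Position 5: relevant, P@5 = 2/5 = 2/5
Position 6: not relevant
Position 7: relevant, P@7 = 3/7 = 3/7
Position 8: relevant, P@8 = 4/8 = 1/2
Position 9: not relevant
Sum of P@k = 1/2 + 2/5 + 3/7 + 1/2 = 64/35
AP = 64/35 / 4 = 16/35

16/35


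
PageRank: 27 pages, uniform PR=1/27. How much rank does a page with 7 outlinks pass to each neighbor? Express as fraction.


Initial PR = 1/27 = 1/27
Outlinks = 7
Contribution per link = PR / outlinks
= 1/27 / 7
= 1/189

1/189


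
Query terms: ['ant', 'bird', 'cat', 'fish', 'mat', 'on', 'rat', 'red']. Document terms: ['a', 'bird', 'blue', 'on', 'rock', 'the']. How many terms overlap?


Query terms: ['ant', 'bird', 'cat', 'fish', 'mat', 'on', 'rat', 'red']
Document terms: ['a', 'bird', 'blue', 'on', 'rock', 'the']
Common terms: ['bird', 'on']
Overlap count = 2

2


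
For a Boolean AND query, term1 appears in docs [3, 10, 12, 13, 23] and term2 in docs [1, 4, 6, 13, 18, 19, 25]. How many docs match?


Boolean AND: find intersection of posting lists
term1 docs: [3, 10, 12, 13, 23]
term2 docs: [1, 4, 6, 13, 18, 19, 25]
Intersection: [13]
|intersection| = 1

1


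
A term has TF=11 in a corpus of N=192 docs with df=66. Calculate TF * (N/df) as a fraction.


TF * (N/df)
= 11 * (192/66)
= 11 * 32/11
= 32

32


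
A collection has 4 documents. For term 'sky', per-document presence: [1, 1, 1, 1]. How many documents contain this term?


Checking each document for 'sky':
Doc 1: present
Doc 2: present
Doc 3: present
Doc 4: present
df = sum of presences = 1 + 1 + 1 + 1 = 4

4


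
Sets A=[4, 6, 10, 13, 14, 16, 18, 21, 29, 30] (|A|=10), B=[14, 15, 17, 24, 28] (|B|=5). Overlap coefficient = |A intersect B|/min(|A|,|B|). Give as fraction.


A intersect B = [14]
|A intersect B| = 1
min(|A|, |B|) = min(10, 5) = 5
Overlap = 1 / 5 = 1/5

1/5


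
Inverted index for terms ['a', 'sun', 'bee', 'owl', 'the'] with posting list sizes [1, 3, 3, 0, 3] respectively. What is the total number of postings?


Summing posting list sizes:
'a': 1 postings
'sun': 3 postings
'bee': 3 postings
'owl': 0 postings
'the': 3 postings
Total = 1 + 3 + 3 + 0 + 3 = 10

10


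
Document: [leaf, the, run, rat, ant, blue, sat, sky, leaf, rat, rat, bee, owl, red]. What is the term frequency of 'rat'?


Document has 14 words
Scanning for 'rat':
Found at positions: [3, 9, 10]
Count = 3

3


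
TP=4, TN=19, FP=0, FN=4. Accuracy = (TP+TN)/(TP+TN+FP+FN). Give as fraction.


Accuracy = (TP + TN) / (TP + TN + FP + FN)
TP + TN = 4 + 19 = 23
Total = 4 + 19 + 0 + 4 = 27
Accuracy = 23 / 27 = 23/27

23/27


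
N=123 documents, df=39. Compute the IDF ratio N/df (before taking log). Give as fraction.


IDF ratio = N / df
= 123 / 39
= 41/13

41/13


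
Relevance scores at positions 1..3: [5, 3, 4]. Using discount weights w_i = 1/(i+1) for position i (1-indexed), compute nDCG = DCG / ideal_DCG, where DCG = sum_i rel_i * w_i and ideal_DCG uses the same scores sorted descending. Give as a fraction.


Position discount weights w_i = 1/(i+1) for i=1..3:
Weights = [1/2, 1/3, 1/4]
Actual relevance: [5, 3, 4]
DCG = 5/2 + 3/3 + 4/4 = 9/2
Ideal relevance (sorted desc): [5, 4, 3]
Ideal DCG = 5/2 + 4/3 + 3/4 = 55/12
nDCG = DCG / ideal_DCG = 9/2 / 55/12 = 54/55

54/55


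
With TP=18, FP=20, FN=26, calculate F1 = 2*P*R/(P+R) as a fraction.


F1 = 2 * P * R / (P + R)
P = TP/(TP+FP) = 18/38 = 9/19
R = TP/(TP+FN) = 18/44 = 9/22
2 * P * R = 2 * 9/19 * 9/22 = 81/209
P + R = 9/19 + 9/22 = 369/418
F1 = 81/209 / 369/418 = 18/41

18/41


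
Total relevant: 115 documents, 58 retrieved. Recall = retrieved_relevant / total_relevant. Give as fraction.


Recall = retrieved_relevant / total_relevant
= 58 / 115
= 58 / (58 + 57)
= 58/115

58/115


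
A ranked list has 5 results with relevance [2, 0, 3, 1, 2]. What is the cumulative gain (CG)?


Cumulative Gain = sum of relevance scores
Position 1: rel=2, running sum=2
Position 2: rel=0, running sum=2
Position 3: rel=3, running sum=5
Position 4: rel=1, running sum=6
Position 5: rel=2, running sum=8
CG = 8

8


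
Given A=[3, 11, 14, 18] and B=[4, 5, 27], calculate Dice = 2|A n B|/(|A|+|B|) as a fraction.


A intersect B = []
|A intersect B| = 0
|A| = 4, |B| = 3
Dice = 2*0 / (4+3)
= 0 / 7 = 0

0


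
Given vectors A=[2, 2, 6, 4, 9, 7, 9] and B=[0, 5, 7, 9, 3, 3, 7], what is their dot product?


Dot product = sum of element-wise products
A[0]*B[0] = 2*0 = 0
A[1]*B[1] = 2*5 = 10
A[2]*B[2] = 6*7 = 42
A[3]*B[3] = 4*9 = 36
A[4]*B[4] = 9*3 = 27
A[5]*B[5] = 7*3 = 21
A[6]*B[6] = 9*7 = 63
Sum = 0 + 10 + 42 + 36 + 27 + 21 + 63 = 199

199


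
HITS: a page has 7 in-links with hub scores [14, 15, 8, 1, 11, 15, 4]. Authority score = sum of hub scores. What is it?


Authority = sum of hub scores of in-linkers
In-link 1: hub score = 14
In-link 2: hub score = 15
In-link 3: hub score = 8
In-link 4: hub score = 1
In-link 5: hub score = 11
In-link 6: hub score = 15
In-link 7: hub score = 4
Authority = 14 + 15 + 8 + 1 + 11 + 15 + 4 = 68

68


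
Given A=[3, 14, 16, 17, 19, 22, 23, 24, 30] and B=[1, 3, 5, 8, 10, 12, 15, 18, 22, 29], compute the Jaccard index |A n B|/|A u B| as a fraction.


A intersect B = [3, 22]
|A intersect B| = 2
A union B = [1, 3, 5, 8, 10, 12, 14, 15, 16, 17, 18, 19, 22, 23, 24, 29, 30]
|A union B| = 17
Jaccard = 2/17 = 2/17

2/17


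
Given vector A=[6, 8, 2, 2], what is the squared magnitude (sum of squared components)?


|A|^2 = sum of squared components
A[0]^2 = 6^2 = 36
A[1]^2 = 8^2 = 64
A[2]^2 = 2^2 = 4
A[3]^2 = 2^2 = 4
Sum = 36 + 64 + 4 + 4 = 108

108


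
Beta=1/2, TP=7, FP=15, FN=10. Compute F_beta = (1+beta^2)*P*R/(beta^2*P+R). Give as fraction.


P = TP/(TP+FP) = 7/22 = 7/22
R = TP/(TP+FN) = 7/17 = 7/17
beta^2 = 1/2^2 = 1/4
(1 + beta^2) = 5/4
Numerator = (1+beta^2)*P*R = 245/1496
Denominator = beta^2*P + R = 7/88 + 7/17 = 735/1496
F_beta = 1/3

1/3


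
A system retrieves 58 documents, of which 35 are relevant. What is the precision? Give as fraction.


Precision = relevant_retrieved / total_retrieved
= 35 / 58
= 35 / (35 + 23)
= 35/58

35/58


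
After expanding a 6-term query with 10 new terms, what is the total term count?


Original terms: 6
Expansion terms: 10
Total = 6 + 10 = 16

16


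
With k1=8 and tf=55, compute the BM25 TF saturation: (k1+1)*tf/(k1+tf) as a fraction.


BM25 TF component = (k1+1)*tf / (k1+tf)
k1 = 8, tf = 55
Numerator = (8+1)*55 = 495
Denominator = 8 + 55 = 63
= 495/63 = 55/7

55/7


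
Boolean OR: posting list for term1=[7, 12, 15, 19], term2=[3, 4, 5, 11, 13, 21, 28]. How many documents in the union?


Boolean OR: find union of posting lists
term1 docs: [7, 12, 15, 19]
term2 docs: [3, 4, 5, 11, 13, 21, 28]
Union: [3, 4, 5, 7, 11, 12, 13, 15, 19, 21, 28]
|union| = 11

11


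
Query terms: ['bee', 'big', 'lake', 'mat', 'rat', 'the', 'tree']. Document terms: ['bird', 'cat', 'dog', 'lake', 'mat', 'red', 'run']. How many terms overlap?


Query terms: ['bee', 'big', 'lake', 'mat', 'rat', 'the', 'tree']
Document terms: ['bird', 'cat', 'dog', 'lake', 'mat', 'red', 'run']
Common terms: ['lake', 'mat']
Overlap count = 2

2


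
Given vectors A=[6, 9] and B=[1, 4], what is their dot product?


Dot product = sum of element-wise products
A[0]*B[0] = 6*1 = 6
A[1]*B[1] = 9*4 = 36
Sum = 6 + 36 = 42

42


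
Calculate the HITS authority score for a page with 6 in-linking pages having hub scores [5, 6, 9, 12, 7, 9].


Authority = sum of hub scores of in-linkers
In-link 1: hub score = 5
In-link 2: hub score = 6
In-link 3: hub score = 9
In-link 4: hub score = 12
In-link 5: hub score = 7
In-link 6: hub score = 9
Authority = 5 + 6 + 9 + 12 + 7 + 9 = 48

48


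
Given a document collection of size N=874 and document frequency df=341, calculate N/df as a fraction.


IDF ratio = N / df
= 874 / 341
= 874/341

874/341


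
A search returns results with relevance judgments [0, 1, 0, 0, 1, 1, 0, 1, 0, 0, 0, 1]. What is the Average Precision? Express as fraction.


Computing P@k for each relevant position:
Position 1: not relevant
Position 2: relevant, P@2 = 1/2 = 1/2
Position 3: not relevant
Position 4: not relevant
Position 5: relevant, P@5 = 2/5 = 2/5
Position 6: relevant, P@6 = 3/6 = 1/2
Position 7: not relevant
Position 8: relevant, P@8 = 4/8 = 1/2
Position 9: not relevant
Position 10: not relevant
Position 11: not relevant
Position 12: relevant, P@12 = 5/12 = 5/12
Sum of P@k = 1/2 + 2/5 + 1/2 + 1/2 + 5/12 = 139/60
AP = 139/60 / 5 = 139/300

139/300


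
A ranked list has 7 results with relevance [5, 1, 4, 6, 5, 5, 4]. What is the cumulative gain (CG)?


Cumulative Gain = sum of relevance scores
Position 1: rel=5, running sum=5
Position 2: rel=1, running sum=6
Position 3: rel=4, running sum=10
Position 4: rel=6, running sum=16
Position 5: rel=5, running sum=21
Position 6: rel=5, running sum=26
Position 7: rel=4, running sum=30
CG = 30

30


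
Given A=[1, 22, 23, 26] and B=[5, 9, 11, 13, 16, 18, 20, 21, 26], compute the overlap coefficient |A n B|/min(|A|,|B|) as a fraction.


A intersect B = [26]
|A intersect B| = 1
min(|A|, |B|) = min(4, 9) = 4
Overlap = 1 / 4 = 1/4

1/4


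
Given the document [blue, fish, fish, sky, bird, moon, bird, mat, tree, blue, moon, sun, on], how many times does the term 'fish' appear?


Document has 13 words
Scanning for 'fish':
Found at positions: [1, 2]
Count = 2

2


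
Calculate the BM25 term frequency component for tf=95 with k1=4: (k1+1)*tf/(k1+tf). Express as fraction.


BM25 TF component = (k1+1)*tf / (k1+tf)
k1 = 4, tf = 95
Numerator = (4+1)*95 = 475
Denominator = 4 + 95 = 99
= 475/99 = 475/99

475/99


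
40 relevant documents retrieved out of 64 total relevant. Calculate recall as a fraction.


Recall = retrieved_relevant / total_relevant
= 40 / 64
= 40 / (40 + 24)
= 5/8

5/8


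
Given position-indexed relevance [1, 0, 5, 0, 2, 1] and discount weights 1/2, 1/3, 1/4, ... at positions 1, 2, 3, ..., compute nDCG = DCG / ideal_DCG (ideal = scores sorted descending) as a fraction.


Position discount weights w_i = 1/(i+1) for i=1..6:
Weights = [1/2, 1/3, 1/4, 1/5, 1/6, 1/7]
Actual relevance: [1, 0, 5, 0, 2, 1]
DCG = 1/2 + 0/3 + 5/4 + 0/5 + 2/6 + 1/7 = 187/84
Ideal relevance (sorted desc): [5, 2, 1, 1, 0, 0]
Ideal DCG = 5/2 + 2/3 + 1/4 + 1/5 + 0/6 + 0/7 = 217/60
nDCG = DCG / ideal_DCG = 187/84 / 217/60 = 935/1519

935/1519


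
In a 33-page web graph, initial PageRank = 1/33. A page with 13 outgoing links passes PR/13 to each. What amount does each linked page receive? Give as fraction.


Initial PR = 1/33 = 1/33
Outlinks = 13
Contribution per link = PR / outlinks
= 1/33 / 13
= 1/429

1/429


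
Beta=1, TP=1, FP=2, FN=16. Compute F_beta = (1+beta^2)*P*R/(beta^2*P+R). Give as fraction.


P = TP/(TP+FP) = 1/3 = 1/3
R = TP/(TP+FN) = 1/17 = 1/17
beta^2 = 1^2 = 1
(1 + beta^2) = 2
Numerator = (1+beta^2)*P*R = 2/51
Denominator = beta^2*P + R = 1/3 + 1/17 = 20/51
F_beta = 1/10

1/10


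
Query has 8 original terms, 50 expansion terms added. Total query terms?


Original terms: 8
Expansion terms: 50
Total = 8 + 50 = 58

58


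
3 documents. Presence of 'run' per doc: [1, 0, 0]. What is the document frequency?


Checking each document for 'run':
Doc 1: present
Doc 2: absent
Doc 3: absent
df = sum of presences = 1 + 0 + 0 = 1

1


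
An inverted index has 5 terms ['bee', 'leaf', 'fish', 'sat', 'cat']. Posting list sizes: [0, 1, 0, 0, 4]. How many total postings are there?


Summing posting list sizes:
'bee': 0 postings
'leaf': 1 postings
'fish': 0 postings
'sat': 0 postings
'cat': 4 postings
Total = 0 + 1 + 0 + 0 + 4 = 5

5


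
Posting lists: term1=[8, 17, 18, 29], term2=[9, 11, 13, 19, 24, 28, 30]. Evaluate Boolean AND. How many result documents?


Boolean AND: find intersection of posting lists
term1 docs: [8, 17, 18, 29]
term2 docs: [9, 11, 13, 19, 24, 28, 30]
Intersection: []
|intersection| = 0

0


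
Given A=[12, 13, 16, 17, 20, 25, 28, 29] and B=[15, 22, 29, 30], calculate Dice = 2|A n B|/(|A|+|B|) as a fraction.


A intersect B = [29]
|A intersect B| = 1
|A| = 8, |B| = 4
Dice = 2*1 / (8+4)
= 2 / 12 = 1/6

1/6


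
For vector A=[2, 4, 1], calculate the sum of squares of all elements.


|A|^2 = sum of squared components
A[0]^2 = 2^2 = 4
A[1]^2 = 4^2 = 16
A[2]^2 = 1^2 = 1
Sum = 4 + 16 + 1 = 21

21


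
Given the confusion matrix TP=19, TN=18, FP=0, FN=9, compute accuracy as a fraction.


Accuracy = (TP + TN) / (TP + TN + FP + FN)
TP + TN = 19 + 18 = 37
Total = 19 + 18 + 0 + 9 = 46
Accuracy = 37 / 46 = 37/46

37/46


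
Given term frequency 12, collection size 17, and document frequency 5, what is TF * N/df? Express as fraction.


TF * (N/df)
= 12 * (17/5)
= 12 * 17/5
= 204/5

204/5


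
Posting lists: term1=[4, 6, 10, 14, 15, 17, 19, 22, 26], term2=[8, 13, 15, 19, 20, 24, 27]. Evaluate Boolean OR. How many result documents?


Boolean OR: find union of posting lists
term1 docs: [4, 6, 10, 14, 15, 17, 19, 22, 26]
term2 docs: [8, 13, 15, 19, 20, 24, 27]
Union: [4, 6, 8, 10, 13, 14, 15, 17, 19, 20, 22, 24, 26, 27]
|union| = 14

14


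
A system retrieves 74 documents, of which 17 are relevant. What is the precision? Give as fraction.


Precision = relevant_retrieved / total_retrieved
= 17 / 74
= 17 / (17 + 57)
= 17/74

17/74


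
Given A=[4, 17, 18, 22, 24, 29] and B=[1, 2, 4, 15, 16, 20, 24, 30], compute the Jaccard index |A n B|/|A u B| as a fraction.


A intersect B = [4, 24]
|A intersect B| = 2
A union B = [1, 2, 4, 15, 16, 17, 18, 20, 22, 24, 29, 30]
|A union B| = 12
Jaccard = 2/12 = 1/6

1/6


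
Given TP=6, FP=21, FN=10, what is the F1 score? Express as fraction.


F1 = 2 * P * R / (P + R)
P = TP/(TP+FP) = 6/27 = 2/9
R = TP/(TP+FN) = 6/16 = 3/8
2 * P * R = 2 * 2/9 * 3/8 = 1/6
P + R = 2/9 + 3/8 = 43/72
F1 = 1/6 / 43/72 = 12/43

12/43


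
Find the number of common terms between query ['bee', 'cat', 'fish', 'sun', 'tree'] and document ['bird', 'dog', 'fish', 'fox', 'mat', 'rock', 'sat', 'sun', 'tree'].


Query terms: ['bee', 'cat', 'fish', 'sun', 'tree']
Document terms: ['bird', 'dog', 'fish', 'fox', 'mat', 'rock', 'sat', 'sun', 'tree']
Common terms: ['fish', 'sun', 'tree']
Overlap count = 3

3


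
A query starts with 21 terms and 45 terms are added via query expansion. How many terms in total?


Original terms: 21
Expansion terms: 45
Total = 21 + 45 = 66

66


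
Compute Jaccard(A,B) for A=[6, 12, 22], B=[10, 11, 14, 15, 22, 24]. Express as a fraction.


A intersect B = [22]
|A intersect B| = 1
A union B = [6, 10, 11, 12, 14, 15, 22, 24]
|A union B| = 8
Jaccard = 1/8 = 1/8

1/8


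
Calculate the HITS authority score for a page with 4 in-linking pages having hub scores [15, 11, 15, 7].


Authority = sum of hub scores of in-linkers
In-link 1: hub score = 15
In-link 2: hub score = 11
In-link 3: hub score = 15
In-link 4: hub score = 7
Authority = 15 + 11 + 15 + 7 = 48

48


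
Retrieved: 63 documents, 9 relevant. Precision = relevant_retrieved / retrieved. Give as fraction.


Precision = relevant_retrieved / total_retrieved
= 9 / 63
= 9 / (9 + 54)
= 1/7

1/7


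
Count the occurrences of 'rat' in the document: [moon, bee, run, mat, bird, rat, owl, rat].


Document has 8 words
Scanning for 'rat':
Found at positions: [5, 7]
Count = 2

2


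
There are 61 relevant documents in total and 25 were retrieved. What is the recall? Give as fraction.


Recall = retrieved_relevant / total_relevant
= 25 / 61
= 25 / (25 + 36)
= 25/61

25/61


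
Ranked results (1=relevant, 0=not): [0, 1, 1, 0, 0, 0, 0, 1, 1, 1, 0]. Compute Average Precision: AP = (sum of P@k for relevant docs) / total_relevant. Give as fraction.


Computing P@k for each relevant position:
Position 1: not relevant
Position 2: relevant, P@2 = 1/2 = 1/2
Position 3: relevant, P@3 = 2/3 = 2/3
Position 4: not relevant
Position 5: not relevant
Position 6: not relevant
Position 7: not relevant
Position 8: relevant, P@8 = 3/8 = 3/8
Position 9: relevant, P@9 = 4/9 = 4/9
Position 10: relevant, P@10 = 5/10 = 1/2
Position 11: not relevant
Sum of P@k = 1/2 + 2/3 + 3/8 + 4/9 + 1/2 = 179/72
AP = 179/72 / 5 = 179/360

179/360


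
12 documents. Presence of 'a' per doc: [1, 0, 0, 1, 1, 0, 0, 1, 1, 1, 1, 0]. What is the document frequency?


Checking each document for 'a':
Doc 1: present
Doc 2: absent
Doc 3: absent
Doc 4: present
Doc 5: present
Doc 6: absent
Doc 7: absent
Doc 8: present
Doc 9: present
Doc 10: present
Doc 11: present
Doc 12: absent
df = sum of presences = 1 + 0 + 0 + 1 + 1 + 0 + 0 + 1 + 1 + 1 + 1 + 0 = 7

7


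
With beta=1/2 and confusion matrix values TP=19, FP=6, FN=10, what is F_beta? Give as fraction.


P = TP/(TP+FP) = 19/25 = 19/25
R = TP/(TP+FN) = 19/29 = 19/29
beta^2 = 1/2^2 = 1/4
(1 + beta^2) = 5/4
Numerator = (1+beta^2)*P*R = 361/580
Denominator = beta^2*P + R = 19/100 + 19/29 = 2451/2900
F_beta = 95/129

95/129


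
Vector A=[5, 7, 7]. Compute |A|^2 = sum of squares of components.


|A|^2 = sum of squared components
A[0]^2 = 5^2 = 25
A[1]^2 = 7^2 = 49
A[2]^2 = 7^2 = 49
Sum = 25 + 49 + 49 = 123

123


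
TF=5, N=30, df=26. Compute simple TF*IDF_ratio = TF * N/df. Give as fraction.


TF * (N/df)
= 5 * (30/26)
= 5 * 15/13
= 75/13

75/13


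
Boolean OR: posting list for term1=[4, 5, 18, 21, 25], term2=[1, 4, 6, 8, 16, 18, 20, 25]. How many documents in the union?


Boolean OR: find union of posting lists
term1 docs: [4, 5, 18, 21, 25]
term2 docs: [1, 4, 6, 8, 16, 18, 20, 25]
Union: [1, 4, 5, 6, 8, 16, 18, 20, 21, 25]
|union| = 10

10


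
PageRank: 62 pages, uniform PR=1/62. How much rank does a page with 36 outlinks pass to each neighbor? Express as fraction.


Initial PR = 1/62 = 1/62
Outlinks = 36
Contribution per link = PR / outlinks
= 1/62 / 36
= 1/2232

1/2232


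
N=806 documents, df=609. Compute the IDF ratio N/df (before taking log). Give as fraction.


IDF ratio = N / df
= 806 / 609
= 806/609

806/609


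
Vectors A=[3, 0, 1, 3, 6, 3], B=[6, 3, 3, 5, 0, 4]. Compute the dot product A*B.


Dot product = sum of element-wise products
A[0]*B[0] = 3*6 = 18
A[1]*B[1] = 0*3 = 0
A[2]*B[2] = 1*3 = 3
A[3]*B[3] = 3*5 = 15
A[4]*B[4] = 6*0 = 0
A[5]*B[5] = 3*4 = 12
Sum = 18 + 0 + 3 + 15 + 0 + 12 = 48

48


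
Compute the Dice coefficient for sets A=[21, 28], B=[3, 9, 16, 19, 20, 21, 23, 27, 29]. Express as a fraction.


A intersect B = [21]
|A intersect B| = 1
|A| = 2, |B| = 9
Dice = 2*1 / (2+9)
= 2 / 11 = 2/11

2/11


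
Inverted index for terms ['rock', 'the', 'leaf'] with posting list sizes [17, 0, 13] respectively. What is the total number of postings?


Summing posting list sizes:
'rock': 17 postings
'the': 0 postings
'leaf': 13 postings
Total = 17 + 0 + 13 = 30

30


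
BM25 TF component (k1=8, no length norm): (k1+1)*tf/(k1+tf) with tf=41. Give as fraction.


BM25 TF component = (k1+1)*tf / (k1+tf)
k1 = 8, tf = 41
Numerator = (8+1)*41 = 369
Denominator = 8 + 41 = 49
= 369/49 = 369/49

369/49


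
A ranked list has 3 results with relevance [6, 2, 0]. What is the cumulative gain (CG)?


Cumulative Gain = sum of relevance scores
Position 1: rel=6, running sum=6
Position 2: rel=2, running sum=8
Position 3: rel=0, running sum=8
CG = 8

8


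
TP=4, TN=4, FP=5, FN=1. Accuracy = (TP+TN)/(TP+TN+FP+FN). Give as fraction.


Accuracy = (TP + TN) / (TP + TN + FP + FN)
TP + TN = 4 + 4 = 8
Total = 4 + 4 + 5 + 1 = 14
Accuracy = 8 / 14 = 4/7

4/7


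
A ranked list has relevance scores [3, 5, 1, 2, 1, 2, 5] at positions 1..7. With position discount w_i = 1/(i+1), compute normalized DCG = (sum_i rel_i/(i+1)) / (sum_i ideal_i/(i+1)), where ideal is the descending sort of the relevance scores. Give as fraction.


Position discount weights w_i = 1/(i+1) for i=1..7:
Weights = [1/2, 1/3, 1/4, 1/5, 1/6, 1/7, 1/8]
Actual relevance: [3, 5, 1, 2, 1, 2, 5]
DCG = 3/2 + 5/3 + 1/4 + 2/5 + 1/6 + 2/7 + 5/8 = 4111/840
Ideal relevance (sorted desc): [5, 5, 3, 2, 2, 1, 1]
Ideal DCG = 5/2 + 5/3 + 3/4 + 2/5 + 2/6 + 1/7 + 1/8 = 1657/280
nDCG = DCG / ideal_DCG = 4111/840 / 1657/280 = 4111/4971

4111/4971


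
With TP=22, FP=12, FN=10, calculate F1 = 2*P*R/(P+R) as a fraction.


F1 = 2 * P * R / (P + R)
P = TP/(TP+FP) = 22/34 = 11/17
R = TP/(TP+FN) = 22/32 = 11/16
2 * P * R = 2 * 11/17 * 11/16 = 121/136
P + R = 11/17 + 11/16 = 363/272
F1 = 121/136 / 363/272 = 2/3

2/3


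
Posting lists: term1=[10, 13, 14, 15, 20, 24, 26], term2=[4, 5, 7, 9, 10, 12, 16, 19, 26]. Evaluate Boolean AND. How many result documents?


Boolean AND: find intersection of posting lists
term1 docs: [10, 13, 14, 15, 20, 24, 26]
term2 docs: [4, 5, 7, 9, 10, 12, 16, 19, 26]
Intersection: [10, 26]
|intersection| = 2

2


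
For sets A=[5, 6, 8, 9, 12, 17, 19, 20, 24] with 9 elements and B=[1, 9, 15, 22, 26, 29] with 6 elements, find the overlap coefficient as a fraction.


A intersect B = [9]
|A intersect B| = 1
min(|A|, |B|) = min(9, 6) = 6
Overlap = 1 / 6 = 1/6

1/6


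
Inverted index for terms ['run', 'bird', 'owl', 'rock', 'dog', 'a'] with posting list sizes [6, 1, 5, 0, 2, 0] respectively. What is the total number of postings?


Summing posting list sizes:
'run': 6 postings
'bird': 1 postings
'owl': 5 postings
'rock': 0 postings
'dog': 2 postings
'a': 0 postings
Total = 6 + 1 + 5 + 0 + 2 + 0 = 14

14


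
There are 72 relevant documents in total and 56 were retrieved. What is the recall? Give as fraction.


Recall = retrieved_relevant / total_relevant
= 56 / 72
= 56 / (56 + 16)
= 7/9

7/9


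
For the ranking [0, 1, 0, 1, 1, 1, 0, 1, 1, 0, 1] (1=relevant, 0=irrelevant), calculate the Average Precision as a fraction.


Computing P@k for each relevant position:
Position 1: not relevant
Position 2: relevant, P@2 = 1/2 = 1/2
Position 3: not relevant
Position 4: relevant, P@4 = 2/4 = 1/2
Position 5: relevant, P@5 = 3/5 = 3/5
Position 6: relevant, P@6 = 4/6 = 2/3
Position 7: not relevant
Position 8: relevant, P@8 = 5/8 = 5/8
Position 9: relevant, P@9 = 6/9 = 2/3
Position 10: not relevant
Position 11: relevant, P@11 = 7/11 = 7/11
Sum of P@k = 1/2 + 1/2 + 3/5 + 2/3 + 5/8 + 2/3 + 7/11 = 5537/1320
AP = 5537/1320 / 7 = 791/1320

791/1320


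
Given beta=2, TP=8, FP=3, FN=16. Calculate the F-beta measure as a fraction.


P = TP/(TP+FP) = 8/11 = 8/11
R = TP/(TP+FN) = 8/24 = 1/3
beta^2 = 2^2 = 4
(1 + beta^2) = 5
Numerator = (1+beta^2)*P*R = 40/33
Denominator = beta^2*P + R = 32/11 + 1/3 = 107/33
F_beta = 40/107

40/107


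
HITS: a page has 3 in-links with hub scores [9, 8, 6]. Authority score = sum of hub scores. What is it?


Authority = sum of hub scores of in-linkers
In-link 1: hub score = 9
In-link 2: hub score = 8
In-link 3: hub score = 6
Authority = 9 + 8 + 6 = 23

23


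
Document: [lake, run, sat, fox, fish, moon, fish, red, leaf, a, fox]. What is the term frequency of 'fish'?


Document has 11 words
Scanning for 'fish':
Found at positions: [4, 6]
Count = 2

2


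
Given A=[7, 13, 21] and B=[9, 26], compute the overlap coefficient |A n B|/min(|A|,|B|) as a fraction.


A intersect B = []
|A intersect B| = 0
min(|A|, |B|) = min(3, 2) = 2
Overlap = 0 / 2 = 0

0


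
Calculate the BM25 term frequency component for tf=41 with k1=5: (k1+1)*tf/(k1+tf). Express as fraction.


BM25 TF component = (k1+1)*tf / (k1+tf)
k1 = 5, tf = 41
Numerator = (5+1)*41 = 246
Denominator = 5 + 41 = 46
= 246/46 = 123/23

123/23


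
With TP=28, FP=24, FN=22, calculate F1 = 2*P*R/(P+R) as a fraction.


F1 = 2 * P * R / (P + R)
P = TP/(TP+FP) = 28/52 = 7/13
R = TP/(TP+FN) = 28/50 = 14/25
2 * P * R = 2 * 7/13 * 14/25 = 196/325
P + R = 7/13 + 14/25 = 357/325
F1 = 196/325 / 357/325 = 28/51

28/51


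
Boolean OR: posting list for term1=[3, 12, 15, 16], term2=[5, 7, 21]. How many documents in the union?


Boolean OR: find union of posting lists
term1 docs: [3, 12, 15, 16]
term2 docs: [5, 7, 21]
Union: [3, 5, 7, 12, 15, 16, 21]
|union| = 7

7


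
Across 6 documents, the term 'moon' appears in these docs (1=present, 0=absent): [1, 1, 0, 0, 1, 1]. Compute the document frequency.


Checking each document for 'moon':
Doc 1: present
Doc 2: present
Doc 3: absent
Doc 4: absent
Doc 5: present
Doc 6: present
df = sum of presences = 1 + 1 + 0 + 0 + 1 + 1 = 4

4


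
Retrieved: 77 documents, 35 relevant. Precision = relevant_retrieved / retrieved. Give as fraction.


Precision = relevant_retrieved / total_retrieved
= 35 / 77
= 35 / (35 + 42)
= 5/11

5/11


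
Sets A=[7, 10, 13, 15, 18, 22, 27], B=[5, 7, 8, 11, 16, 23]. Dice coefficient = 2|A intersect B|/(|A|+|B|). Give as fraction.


A intersect B = [7]
|A intersect B| = 1
|A| = 7, |B| = 6
Dice = 2*1 / (7+6)
= 2 / 13 = 2/13

2/13


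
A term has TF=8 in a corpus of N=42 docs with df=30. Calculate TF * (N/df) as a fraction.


TF * (N/df)
= 8 * (42/30)
= 8 * 7/5
= 56/5

56/5


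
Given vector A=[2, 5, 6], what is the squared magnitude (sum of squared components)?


|A|^2 = sum of squared components
A[0]^2 = 2^2 = 4
A[1]^2 = 5^2 = 25
A[2]^2 = 6^2 = 36
Sum = 4 + 25 + 36 = 65

65


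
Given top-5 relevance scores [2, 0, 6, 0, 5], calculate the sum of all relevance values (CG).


Cumulative Gain = sum of relevance scores
Position 1: rel=2, running sum=2
Position 2: rel=0, running sum=2
Position 3: rel=6, running sum=8
Position 4: rel=0, running sum=8
Position 5: rel=5, running sum=13
CG = 13

13


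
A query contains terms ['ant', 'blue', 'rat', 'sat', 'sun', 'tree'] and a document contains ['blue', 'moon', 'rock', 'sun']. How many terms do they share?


Query terms: ['ant', 'blue', 'rat', 'sat', 'sun', 'tree']
Document terms: ['blue', 'moon', 'rock', 'sun']
Common terms: ['blue', 'sun']
Overlap count = 2

2


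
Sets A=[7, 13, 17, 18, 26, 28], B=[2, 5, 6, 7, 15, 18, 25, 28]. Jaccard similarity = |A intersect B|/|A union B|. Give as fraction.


A intersect B = [7, 18, 28]
|A intersect B| = 3
A union B = [2, 5, 6, 7, 13, 15, 17, 18, 25, 26, 28]
|A union B| = 11
Jaccard = 3/11 = 3/11

3/11


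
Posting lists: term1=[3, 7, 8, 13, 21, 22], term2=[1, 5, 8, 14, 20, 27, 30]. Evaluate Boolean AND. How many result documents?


Boolean AND: find intersection of posting lists
term1 docs: [3, 7, 8, 13, 21, 22]
term2 docs: [1, 5, 8, 14, 20, 27, 30]
Intersection: [8]
|intersection| = 1

1


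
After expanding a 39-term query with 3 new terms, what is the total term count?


Original terms: 39
Expansion terms: 3
Total = 39 + 3 = 42

42


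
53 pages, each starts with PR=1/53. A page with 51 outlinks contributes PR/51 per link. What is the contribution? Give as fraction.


Initial PR = 1/53 = 1/53
Outlinks = 51
Contribution per link = PR / outlinks
= 1/53 / 51
= 1/2703

1/2703


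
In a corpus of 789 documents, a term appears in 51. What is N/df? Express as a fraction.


IDF ratio = N / df
= 789 / 51
= 263/17

263/17


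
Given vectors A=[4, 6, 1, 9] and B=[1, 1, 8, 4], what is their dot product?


Dot product = sum of element-wise products
A[0]*B[0] = 4*1 = 4
A[1]*B[1] = 6*1 = 6
A[2]*B[2] = 1*8 = 8
A[3]*B[3] = 9*4 = 36
Sum = 4 + 6 + 8 + 36 = 54

54


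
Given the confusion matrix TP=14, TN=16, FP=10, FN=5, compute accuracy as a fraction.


Accuracy = (TP + TN) / (TP + TN + FP + FN)
TP + TN = 14 + 16 = 30
Total = 14 + 16 + 10 + 5 = 45
Accuracy = 30 / 45 = 2/3

2/3


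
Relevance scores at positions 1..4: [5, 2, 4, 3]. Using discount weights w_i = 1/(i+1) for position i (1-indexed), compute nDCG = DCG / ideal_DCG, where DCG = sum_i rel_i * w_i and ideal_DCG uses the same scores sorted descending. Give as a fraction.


Position discount weights w_i = 1/(i+1) for i=1..4:
Weights = [1/2, 1/3, 1/4, 1/5]
Actual relevance: [5, 2, 4, 3]
DCG = 5/2 + 2/3 + 4/4 + 3/5 = 143/30
Ideal relevance (sorted desc): [5, 4, 3, 2]
Ideal DCG = 5/2 + 4/3 + 3/4 + 2/5 = 299/60
nDCG = DCG / ideal_DCG = 143/30 / 299/60 = 22/23

22/23


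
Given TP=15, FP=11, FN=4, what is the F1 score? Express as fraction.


F1 = 2 * P * R / (P + R)
P = TP/(TP+FP) = 15/26 = 15/26
R = TP/(TP+FN) = 15/19 = 15/19
2 * P * R = 2 * 15/26 * 15/19 = 225/247
P + R = 15/26 + 15/19 = 675/494
F1 = 225/247 / 675/494 = 2/3

2/3


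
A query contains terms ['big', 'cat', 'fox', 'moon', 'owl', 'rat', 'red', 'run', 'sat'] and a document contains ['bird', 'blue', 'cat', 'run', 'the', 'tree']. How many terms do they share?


Query terms: ['big', 'cat', 'fox', 'moon', 'owl', 'rat', 'red', 'run', 'sat']
Document terms: ['bird', 'blue', 'cat', 'run', 'the', 'tree']
Common terms: ['cat', 'run']
Overlap count = 2

2


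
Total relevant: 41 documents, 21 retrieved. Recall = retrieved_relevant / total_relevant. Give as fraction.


Recall = retrieved_relevant / total_relevant
= 21 / 41
= 21 / (21 + 20)
= 21/41

21/41


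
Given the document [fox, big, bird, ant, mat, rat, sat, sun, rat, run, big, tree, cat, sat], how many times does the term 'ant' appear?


Document has 14 words
Scanning for 'ant':
Found at positions: [3]
Count = 1

1


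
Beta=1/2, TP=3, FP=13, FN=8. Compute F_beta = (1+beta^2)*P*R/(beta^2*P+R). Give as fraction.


P = TP/(TP+FP) = 3/16 = 3/16
R = TP/(TP+FN) = 3/11 = 3/11
beta^2 = 1/2^2 = 1/4
(1 + beta^2) = 5/4
Numerator = (1+beta^2)*P*R = 45/704
Denominator = beta^2*P + R = 3/64 + 3/11 = 225/704
F_beta = 1/5

1/5
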